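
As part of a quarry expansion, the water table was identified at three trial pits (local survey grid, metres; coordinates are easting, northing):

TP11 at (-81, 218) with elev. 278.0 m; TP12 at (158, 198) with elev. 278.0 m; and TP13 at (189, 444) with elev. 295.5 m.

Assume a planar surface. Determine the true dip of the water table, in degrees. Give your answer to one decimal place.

4.0°

Two edge vectors: TP11→TP12 = (239, -20, 0), TP11→TP13 = (270, 226, 17.5).
Normal n = (TP11→TP12) × (TP11→TP13) = (-350, -4182.5, 59414).
So ∂z/∂easting = −n_x/n_z = 0.00589 and ∂z/∂northing = −n_y/n_z = 0.07040.
Gradient magnitude |∇z| = √(a² + b²) = √(0.00003 + 0.00496) = 0.07064.
True dip = arctan(0.07064) = 4.0°, dipping toward S (azimuth ≈ 185°).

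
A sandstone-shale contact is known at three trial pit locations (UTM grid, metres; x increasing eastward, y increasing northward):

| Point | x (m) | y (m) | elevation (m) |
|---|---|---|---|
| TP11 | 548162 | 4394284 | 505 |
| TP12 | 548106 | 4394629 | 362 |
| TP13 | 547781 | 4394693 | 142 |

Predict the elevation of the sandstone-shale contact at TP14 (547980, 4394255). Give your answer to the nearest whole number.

402 m

Let the plane be z = a·x + b·y + c.
TP12−TP11: −56a + 345b = −143;  TP13−TP11: −381a + 409b = −363.
Solving gives a = 0.61495656, b = −0.31467372.
Then c = 505 − a·548162 − b·4394284 = 1046174.87.
At (547980, 4394255): z = 336983.9 − 1382756.6 + 1046174.87 = 402.2 m.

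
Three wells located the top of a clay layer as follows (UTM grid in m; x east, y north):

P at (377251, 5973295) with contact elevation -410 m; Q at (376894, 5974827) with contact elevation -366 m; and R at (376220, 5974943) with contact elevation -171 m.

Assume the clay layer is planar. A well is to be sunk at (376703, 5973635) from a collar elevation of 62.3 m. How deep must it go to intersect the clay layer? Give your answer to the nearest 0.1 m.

323.7 m

Two edge vectors: P→Q = (-357, 1532, 44), P→R = (-1031, 1648, 239).
Normal n = (P→Q) × (P→R) = (293636, 39959, 991156).
So ∂z/∂x = −n_x/n_z = −0.296256089 and ∂z/∂y = −n_y/n_z = −0.040315551.
Intercept c from P: -410 + 111762.91 + 240816.68 = 352169.58.
At (376703, 5973635): z_contact = −111600.56 − 240830.38 + 352169.58 = -261.36 m.
Depth below ground = 62.3 − (-261.36) = 323.7 m.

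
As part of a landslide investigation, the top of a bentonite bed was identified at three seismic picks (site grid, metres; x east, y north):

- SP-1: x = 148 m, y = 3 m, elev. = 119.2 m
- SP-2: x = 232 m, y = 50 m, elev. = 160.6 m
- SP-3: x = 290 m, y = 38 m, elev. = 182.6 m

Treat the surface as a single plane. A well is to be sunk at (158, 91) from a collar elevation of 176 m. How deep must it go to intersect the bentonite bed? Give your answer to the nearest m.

40 m

Two edge vectors: SP-1→SP-2 = (84, 47, 41.4), SP-1→SP-3 = (142, 35, 63.4).
Normal n = (SP-1→SP-2) × (SP-1→SP-3) = (1530.8, 553.2, -3734).
So ∂z/∂x = −n_x/n_z = 0.40996 and ∂z/∂y = −n_y/n_z = 0.14815.
Intercept c from SP-1: 119.2 − 60.67 − 0.44 = 58.08.
At (158, 91): z_contact = 64.8 + 13.5 + 58.08 = 136.3 m.
Depth below ground = 176 − 136.3 = 40 m.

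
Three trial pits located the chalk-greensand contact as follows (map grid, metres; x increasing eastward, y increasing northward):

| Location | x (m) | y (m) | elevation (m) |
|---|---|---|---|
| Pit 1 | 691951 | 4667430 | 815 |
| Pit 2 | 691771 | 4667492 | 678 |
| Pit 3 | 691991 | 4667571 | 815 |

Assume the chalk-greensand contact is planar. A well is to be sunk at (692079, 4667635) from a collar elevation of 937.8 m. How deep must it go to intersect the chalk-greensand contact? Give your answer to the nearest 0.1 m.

74.4 m

Let the plane be z = a·x + b·y + c.
Pit 2−Pit 1: −180a + 62b = −137;  Pit 3−Pit 1: 40a + 141b = 0.
Solving gives a = 0.693359655, b = −0.196697775.
Then c = 815 − a·691951 − b·4667430 = 439117.19.
At (692079, 4667635): z_contact = 479859.66 − 918113.42 + 439117.19 = 863.43 m.
Depth below ground = 937.8 − 863.43 = 74.4 m.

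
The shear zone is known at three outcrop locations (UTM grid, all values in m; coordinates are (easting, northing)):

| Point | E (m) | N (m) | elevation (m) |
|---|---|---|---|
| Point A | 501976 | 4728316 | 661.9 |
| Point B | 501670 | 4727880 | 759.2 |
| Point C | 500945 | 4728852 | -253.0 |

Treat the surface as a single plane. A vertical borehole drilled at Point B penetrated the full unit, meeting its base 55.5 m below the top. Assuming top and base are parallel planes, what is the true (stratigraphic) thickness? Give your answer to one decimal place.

42.5 m

Let the plane be z = a·E + b·N + c.
Point B−Point A: −306a − 436b = 97.3;  Point C−Point A: −1031a + 536b = −914.9.
Solving gives a = 0.56516, b = −0.61981.
|∇z| = √(a²+b²) = 0.83879, so dip δ = arctan(0.83879) = 39.99°.
True thickness = vertical thickness × cos δ = 55.5 × cos 39.99° = 42.5 m.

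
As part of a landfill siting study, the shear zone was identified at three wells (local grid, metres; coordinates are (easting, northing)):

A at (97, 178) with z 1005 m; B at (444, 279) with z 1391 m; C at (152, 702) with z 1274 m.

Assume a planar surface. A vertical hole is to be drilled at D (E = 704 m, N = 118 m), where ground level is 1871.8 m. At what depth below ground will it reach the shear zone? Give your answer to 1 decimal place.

Two edge vectors: A→B = (347, 101, 386), A→C = (55, 524, 269).
Normal n = (A→B) × (A→C) = (-175095, -72113, 176273).
So ∂z/∂E = −n_x/n_z = 0.99332 and ∂z/∂N = −n_y/n_z = 0.40910.
Intercept c from A: 1005 − 96.35 − 72.82 = 835.83.
At (704, 118): z_contact = 699.30 + 48.27 + 835.83 = 1583.40 m.
Depth below ground = 1871.8 − 1583.40 = 288.4 m.

288.4 m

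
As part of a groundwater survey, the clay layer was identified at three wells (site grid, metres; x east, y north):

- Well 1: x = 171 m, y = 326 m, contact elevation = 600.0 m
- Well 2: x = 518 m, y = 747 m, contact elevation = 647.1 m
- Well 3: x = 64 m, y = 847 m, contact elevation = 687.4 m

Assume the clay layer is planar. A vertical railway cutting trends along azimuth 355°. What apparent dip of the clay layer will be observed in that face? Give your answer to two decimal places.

Two edge vectors: Well 1→Well 2 = (347, 421, 47.1), Well 1→Well 3 = (-107, 521, 87.4).
Normal n = (Well 1→Well 2) × (Well 1→Well 3) = (12256.3, -35367.5, 225834).
So ∂z/∂x = −n_x/n_z = −0.05427 and ∂z/∂y = −n_y/n_z = 0.15661.
Unit vector along 355° is (sin 355°, cos 355°) = (-0.0872, 0.9962).
Slope in that direction = a·(-0.0872) + b·(0.9962) = 0.16074.
Apparent dip = arctan|0.16074| = 9.13° (true dip is 9.4°, so apparent ≤ true as expected).

9.13°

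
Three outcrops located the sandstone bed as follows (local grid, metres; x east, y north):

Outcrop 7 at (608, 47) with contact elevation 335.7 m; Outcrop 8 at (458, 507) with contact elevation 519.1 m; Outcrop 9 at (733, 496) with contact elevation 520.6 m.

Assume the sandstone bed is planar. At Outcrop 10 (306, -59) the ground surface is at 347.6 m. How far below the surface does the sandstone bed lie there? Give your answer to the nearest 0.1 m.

Let the plane be z = a·x + b·y + c.
Outcrop 8−Outcrop 7: −150a + 460b = 183.4;  Outcrop 9−Outcrop 7: 125a + 449b = 184.9.
Solving gives a = 0.02169, b = 0.40577.
Then c = 335.7 − a·608 − b·47 = 303.44.
At (306, -59): z_contact = 6.64 − 23.94 + 303.44 = 286.14 m.
Depth below ground = 347.6 − 286.14 = 61.5 m.

61.5 m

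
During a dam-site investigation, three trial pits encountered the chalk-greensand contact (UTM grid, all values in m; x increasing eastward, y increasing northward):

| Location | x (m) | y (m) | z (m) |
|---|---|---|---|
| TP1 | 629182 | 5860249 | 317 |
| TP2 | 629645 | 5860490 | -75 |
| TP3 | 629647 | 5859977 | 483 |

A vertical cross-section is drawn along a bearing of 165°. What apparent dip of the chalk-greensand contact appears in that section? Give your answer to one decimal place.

44.4°

Let the plane be z = a·x + b·y + c.
TP2−TP1: 463a + 241b = −392;  TP3−TP1: 465a − 272b = 166.
Solving gives a = −0.27991, b = −1.08881.
Unit vector along 165° is (sin 165°, cos 165°) = (0.2588, -0.9659).
Slope in that direction = a·(0.2588) + b·(-0.9659) = 0.97927.
Apparent dip = arctan|0.97927| = 44.4° (true dip is 48.3°, so apparent ≤ true as expected).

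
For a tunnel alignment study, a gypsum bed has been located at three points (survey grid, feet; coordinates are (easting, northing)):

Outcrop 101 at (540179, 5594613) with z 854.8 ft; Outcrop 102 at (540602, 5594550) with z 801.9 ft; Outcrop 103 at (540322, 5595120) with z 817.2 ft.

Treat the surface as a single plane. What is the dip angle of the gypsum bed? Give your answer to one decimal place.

7.7°

Two edge vectors: Outcrop 101→Outcrop 102 = (423, -63, -52.9), Outcrop 101→Outcrop 103 = (143, 507, -37.6).
Normal n = (Outcrop 101→Outcrop 102) × (Outcrop 101→Outcrop 103) = (29189.1, 8340.1, 223470).
So ∂z/∂E = −n_x/n_z = −0.13062 and ∂z/∂N = −n_y/n_z = −0.03732.
Gradient magnitude |∇z| = √(a² + b²) = √(0.01706 + 0.00139) = 0.13584.
True dip = arctan(0.13584) = 7.7°, dipping toward ENE (azimuth ≈ 074°).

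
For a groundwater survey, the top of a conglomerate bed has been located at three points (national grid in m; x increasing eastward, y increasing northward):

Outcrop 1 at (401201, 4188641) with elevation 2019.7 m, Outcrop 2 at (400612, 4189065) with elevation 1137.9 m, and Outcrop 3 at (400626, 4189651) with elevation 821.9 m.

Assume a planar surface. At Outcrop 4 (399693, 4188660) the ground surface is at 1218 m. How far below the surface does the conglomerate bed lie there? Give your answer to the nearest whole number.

853 m

Two edge vectors: Outcrop 1→Outcrop 2 = (-589, 424, -881.8), Outcrop 1→Outcrop 3 = (-575, 1010, -1197.8).
Normal n = (Outcrop 1→Outcrop 2) × (Outcrop 1→Outcrop 3) = (382750.8, -198469.2, -351090).
So ∂z/∂x = −n_x/n_z = 1.09017859 and ∂z/∂y = −n_y/n_z = −0.56529437.
Intercept c from Outcrop 1: 2019.7 − 437380.74 + 2367815.17 = 1932454.13.
At (399693, 4188660): z_contact = 435736.7 − 2367825.9 + 1932454.13 = 365.0 m.
Depth below ground = 1218 − 365.0 = 853 m.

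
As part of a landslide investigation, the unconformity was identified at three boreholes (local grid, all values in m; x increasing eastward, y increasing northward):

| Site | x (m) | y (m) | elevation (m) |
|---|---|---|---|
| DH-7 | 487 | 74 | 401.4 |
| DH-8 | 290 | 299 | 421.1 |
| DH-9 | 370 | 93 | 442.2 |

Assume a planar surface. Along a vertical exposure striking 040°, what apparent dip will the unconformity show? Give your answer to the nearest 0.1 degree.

24.0°

Two edge vectors: DH-7→DH-8 = (-197, 225, 19.7), DH-7→DH-9 = (-117, 19, 40.8).
Normal n = (DH-7→DH-8) × (DH-7→DH-9) = (8805.7, 5732.7, 22582).
So ∂z/∂x = −n_x/n_z = −0.38994 and ∂z/∂y = −n_y/n_z = −0.25386.
Unit vector along 040° is (sin 40°, cos 40°) = (0.6428, 0.7660).
Slope in that direction = a·(0.6428) + b·(0.7660) = −0.44512.
Apparent dip = arctan|0.44512| = 24.0° (true dip is 25.0°, so apparent ≤ true as expected).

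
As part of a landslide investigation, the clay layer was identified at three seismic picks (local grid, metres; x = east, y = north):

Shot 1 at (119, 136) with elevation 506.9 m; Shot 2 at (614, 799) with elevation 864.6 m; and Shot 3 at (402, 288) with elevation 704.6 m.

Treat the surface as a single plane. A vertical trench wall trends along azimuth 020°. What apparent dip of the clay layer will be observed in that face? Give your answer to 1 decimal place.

14.7°

Two edge vectors: Shot 1→Shot 2 = (495, 663, 357.7), Shot 1→Shot 3 = (283, 152, 197.7).
Normal n = (Shot 1→Shot 2) × (Shot 1→Shot 3) = (76704.7, 3367.6, -112389).
So ∂z/∂x = −n_x/n_z = 0.68249 and ∂z/∂y = −n_y/n_z = 0.02996.
Unit vector along 020° is (sin 20°, cos 20°) = (0.3420, 0.9397).
Slope in that direction = a·(0.3420) + b·(0.9397) = 0.26158.
Apparent dip = arctan|0.26158| = 14.7° (true dip is 34.3°, so apparent ≤ true as expected).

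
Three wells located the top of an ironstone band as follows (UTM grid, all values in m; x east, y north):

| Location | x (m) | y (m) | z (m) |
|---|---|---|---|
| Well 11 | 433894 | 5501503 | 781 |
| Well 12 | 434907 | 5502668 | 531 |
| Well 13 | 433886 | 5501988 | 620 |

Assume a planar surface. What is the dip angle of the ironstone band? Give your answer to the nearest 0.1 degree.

Two edge vectors: Well 11→Well 12 = (1013, 1165, -250), Well 11→Well 13 = (-8, 485, -161).
Normal n = (Well 11→Well 12) × (Well 11→Well 13) = (-66315, 165093, 500625).
So ∂z/∂x = −n_x/n_z = 0.13246 and ∂z/∂y = −n_y/n_z = −0.32977.
Gradient magnitude |∇z| = √(a² + b²) = √(0.01755 + 0.10875) = 0.35538.
True dip = arctan(0.35538) = 19.6°, dipping toward NNW (azimuth ≈ 338°).

19.6°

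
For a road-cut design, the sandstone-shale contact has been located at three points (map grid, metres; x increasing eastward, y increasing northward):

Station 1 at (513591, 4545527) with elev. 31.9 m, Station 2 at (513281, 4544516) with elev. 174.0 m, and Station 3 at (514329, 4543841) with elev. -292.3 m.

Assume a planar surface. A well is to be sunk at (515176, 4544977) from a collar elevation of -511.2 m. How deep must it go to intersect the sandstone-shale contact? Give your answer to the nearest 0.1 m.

Two edge vectors: Station 1→Station 2 = (-310, -1011, 142.1), Station 1→Station 3 = (738, -1686, -324.2).
Normal n = (Station 1→Station 2) × (Station 1→Station 3) = (567346.8, 4367.8, 1268778).
So ∂z/∂x = −n_x/n_z = −0.447160023 and ∂z/∂y = −n_y/n_z = −0.003442525.
Intercept c from Station 1: 31.9 + 229657.36 + 15648.09 = 245337.35.
At (515176, 4544977): z_contact = −230366.11 − 15646.20 + 245337.35 = -674.96 m.
Depth below ground = -511.2 − (-674.96) = 163.8 m.

163.8 m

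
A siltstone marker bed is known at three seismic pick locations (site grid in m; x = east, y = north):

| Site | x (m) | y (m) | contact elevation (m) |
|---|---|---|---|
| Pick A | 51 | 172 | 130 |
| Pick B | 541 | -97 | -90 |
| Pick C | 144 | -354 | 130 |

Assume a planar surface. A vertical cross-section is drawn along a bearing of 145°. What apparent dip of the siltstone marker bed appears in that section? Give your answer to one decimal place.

12.0°

Let the plane be z = a·x + b·y + c.
Pick B−Pick A: 490a − 269b = −220;  Pick C−Pick A: 93a − 526b = 0.
Solving gives a = −0.49724, b = −0.08792.
Unit vector along 145° is (sin 145°, cos 145°) = (0.5736, -0.8192).
Slope in that direction = a·(0.5736) + b·(-0.8192) = −0.21319.
Apparent dip = arctan|0.21319| = 12.0° (true dip is 26.8°, so apparent ≤ true as expected).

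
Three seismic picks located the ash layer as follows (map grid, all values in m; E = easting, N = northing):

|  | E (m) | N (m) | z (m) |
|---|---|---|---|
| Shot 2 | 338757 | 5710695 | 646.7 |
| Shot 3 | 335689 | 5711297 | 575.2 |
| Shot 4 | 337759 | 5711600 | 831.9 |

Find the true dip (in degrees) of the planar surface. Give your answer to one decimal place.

Two edge vectors: Shot 2→Shot 3 = (-3068, 602, -71.5), Shot 2→Shot 4 = (-998, 905, 185.2).
Normal n = (Shot 2→Shot 3) × (Shot 2→Shot 4) = (176197.9, 639550.6, -2175744).
So ∂z/∂E = −n_x/n_z = 0.08098 and ∂z/∂N = −n_y/n_z = 0.29395.
Gradient magnitude |∇z| = √(a² + b²) = √(0.00656 + 0.08640) = 0.30490.
True dip = arctan(0.30490) = 17.0°, dipping toward SSW (azimuth ≈ 195°).

17.0°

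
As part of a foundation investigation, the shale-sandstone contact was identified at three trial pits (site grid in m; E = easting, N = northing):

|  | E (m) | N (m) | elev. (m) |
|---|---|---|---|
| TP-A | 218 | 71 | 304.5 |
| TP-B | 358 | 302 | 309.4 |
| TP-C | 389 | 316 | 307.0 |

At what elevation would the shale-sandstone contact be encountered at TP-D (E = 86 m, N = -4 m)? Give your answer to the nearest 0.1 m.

313.3 m

Two edge vectors: TP-A→TP-B = (140, 231, 4.9), TP-A→TP-C = (171, 245, 2.5).
Normal n = (TP-A→TP-B) × (TP-A→TP-C) = (-623, 487.9, -5201).
So ∂z/∂E = −n_x/n_z = −0.11978 and ∂z/∂N = −n_y/n_z = 0.09381.
Intercept c from TP-A: 304.5 + 26.11 − 6.66 = 323.95.
At (86, -4): z = −10.3 − 0.4 + 323.95 = 313.3 m.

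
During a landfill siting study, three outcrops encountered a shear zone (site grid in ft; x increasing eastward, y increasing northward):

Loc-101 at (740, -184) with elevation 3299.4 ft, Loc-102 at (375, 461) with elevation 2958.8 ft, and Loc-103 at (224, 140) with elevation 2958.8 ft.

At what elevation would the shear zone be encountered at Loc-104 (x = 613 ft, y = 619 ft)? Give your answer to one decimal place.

Two edge vectors: Loc-101→Loc-102 = (-365, 645, -340.6), Loc-101→Loc-103 = (-516, 324, -340.6).
Normal n = (Loc-101→Loc-102) × (Loc-101→Loc-103) = (-109332.6, 51430.6, 214560).
So ∂z/∂x = −n_x/n_z = 0.50957 and ∂z/∂y = −n_y/n_z = −0.23970.
Intercept c from Loc-101: 3299.4 − 377.08 − 44.11 = 2878.22.
At (613, 619): z = 312.4 − 148.4 + 2878.22 = 3042.2 ft.

3042.2 ft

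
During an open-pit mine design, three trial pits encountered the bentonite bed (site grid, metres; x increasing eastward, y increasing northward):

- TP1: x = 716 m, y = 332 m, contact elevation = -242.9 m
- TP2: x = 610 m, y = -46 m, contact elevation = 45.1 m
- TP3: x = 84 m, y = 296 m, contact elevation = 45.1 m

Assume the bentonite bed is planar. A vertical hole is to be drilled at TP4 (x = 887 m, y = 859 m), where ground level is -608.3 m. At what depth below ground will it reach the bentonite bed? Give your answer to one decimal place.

Let the plane be z = a·x + b·y + c.
TP2−TP1: −106a − 378b = 288;  TP3−TP1: −632a − 36b = 288.
Solving gives a = −0.41899, b = −0.64441.
Then c = -242.9 − a·716 − b·332 = 271.04.
At (887, 859): z_contact = −371.64 − 553.55 + 271.04 = -654.15 m.
Depth below ground = -608.3 − (-654.15) = 45.9 m.

45.9 m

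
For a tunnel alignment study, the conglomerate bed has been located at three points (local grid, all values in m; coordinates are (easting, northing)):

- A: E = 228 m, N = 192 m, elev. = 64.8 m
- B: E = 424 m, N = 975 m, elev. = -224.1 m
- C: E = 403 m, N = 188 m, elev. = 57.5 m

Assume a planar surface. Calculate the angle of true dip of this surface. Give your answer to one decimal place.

Let the plane be z = a·E + b·N + c.
B−A: 196a + 783b = −288.9;  C−A: 175a − 4b = −7.3.
Solving gives a = −0.04986, b = −0.35648.
Gradient magnitude |∇z| = √(a² + b²) = √(0.00249 + 0.12708) = 0.35995.
True dip = arctan(0.35995) = 19.8°, dipping toward N (azimuth ≈ 008°).

19.8°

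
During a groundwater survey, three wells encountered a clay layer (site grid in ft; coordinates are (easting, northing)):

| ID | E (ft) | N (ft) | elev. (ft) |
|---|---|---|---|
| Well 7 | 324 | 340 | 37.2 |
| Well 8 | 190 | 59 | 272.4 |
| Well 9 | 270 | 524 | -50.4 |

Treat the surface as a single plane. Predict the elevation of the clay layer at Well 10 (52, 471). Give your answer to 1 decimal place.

84.3 ft

Two edge vectors: Well 7→Well 8 = (-134, -281, 235.2), Well 7→Well 9 = (-54, 184, -87.6).
Normal n = (Well 7→Well 8) × (Well 7→Well 9) = (-18661.2, -24439.2, -39830).
So ∂z/∂E = −n_x/n_z = −0.46852 and ∂z/∂N = −n_y/n_z = −0.61359.
Intercept c from Well 7: 37.2 + 151.80 + 208.62 = 397.62.
At (52, 471): z = −24.4 − 289.0 + 397.62 = 84.3 ft.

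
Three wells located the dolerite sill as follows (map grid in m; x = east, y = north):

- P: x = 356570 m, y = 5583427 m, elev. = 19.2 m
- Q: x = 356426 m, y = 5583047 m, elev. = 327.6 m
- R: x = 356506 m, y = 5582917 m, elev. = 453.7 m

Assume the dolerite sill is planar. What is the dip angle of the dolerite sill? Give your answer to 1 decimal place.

Let the plane be z = a·x + b·y + c.
Q−P: −144a − 380b = 308.4;  R−P: −64a − 510b = 434.5.
Solving gives a = 0.15932, b = −0.87195.
Gradient magnitude |∇z| = √(a² + b²) = √(0.02538 + 0.76030) = 0.88639.
True dip = arctan(0.88639) = 41.6°, dipping toward N (azimuth ≈ 350°).

41.6°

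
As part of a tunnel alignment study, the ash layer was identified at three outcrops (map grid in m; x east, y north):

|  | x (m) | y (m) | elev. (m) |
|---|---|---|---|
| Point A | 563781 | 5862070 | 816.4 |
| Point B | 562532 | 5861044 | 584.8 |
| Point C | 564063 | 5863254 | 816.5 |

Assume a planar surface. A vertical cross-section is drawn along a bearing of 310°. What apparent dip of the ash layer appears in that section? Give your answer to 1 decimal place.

12.0°

Let the plane be z = a·x + b·y + c.
Point B−Point A: −1249a − 1026b = −231.6;  Point C−Point A: 282a + 1184b = 0.1.
Solving gives a = 0.23045, b = −0.05480.
Unit vector along 310° is (sin 310°, cos 310°) = (-0.7660, 0.6428).
Slope in that direction = a·(-0.7660) + b·(0.6428) = −0.21176.
Apparent dip = arctan|0.21176| = 12.0° (true dip is 13.3°, so apparent ≤ true as expected).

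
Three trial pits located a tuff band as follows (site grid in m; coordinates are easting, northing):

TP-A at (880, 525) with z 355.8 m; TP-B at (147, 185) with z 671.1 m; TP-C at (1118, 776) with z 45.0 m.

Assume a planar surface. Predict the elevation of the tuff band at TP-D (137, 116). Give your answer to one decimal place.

770.8 m

Let the plane be z = a·easting + b·northing + c.
TP-B−TP-A: −733a − 340b = 315.3;  TP-C−TP-A: 238a + 251b = −310.8.
Solving gives a = 0.257432, b = −1.482346.
Then c = 355.8 − a·880 − b·525 = 907.49.
At (137, 116): z = 35.3 − 172.0 + 907.49 = 770.8 m.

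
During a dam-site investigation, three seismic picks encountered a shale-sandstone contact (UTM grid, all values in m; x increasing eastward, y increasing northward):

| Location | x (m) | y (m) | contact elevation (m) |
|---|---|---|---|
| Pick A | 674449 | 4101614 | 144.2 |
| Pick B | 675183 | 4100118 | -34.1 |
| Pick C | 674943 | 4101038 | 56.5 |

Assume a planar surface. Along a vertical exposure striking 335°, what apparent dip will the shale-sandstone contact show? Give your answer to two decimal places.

6.05°

Let the plane be z = a·x + b·y + c.
Pick B−Pick A: 734a − 1496b = −178.3;  Pick C−Pick A: 494a − 576b = −87.7.
Solving gives a = −0.09012, b = 0.07497.
Unit vector along 335° is (sin 335°, cos 335°) = (-0.4226, 0.9063).
Slope in that direction = a·(-0.4226) + b·(0.9063) = 0.10603.
Apparent dip = arctan|0.10603| = 6.05° (true dip is 6.7°, so apparent ≤ true as expected).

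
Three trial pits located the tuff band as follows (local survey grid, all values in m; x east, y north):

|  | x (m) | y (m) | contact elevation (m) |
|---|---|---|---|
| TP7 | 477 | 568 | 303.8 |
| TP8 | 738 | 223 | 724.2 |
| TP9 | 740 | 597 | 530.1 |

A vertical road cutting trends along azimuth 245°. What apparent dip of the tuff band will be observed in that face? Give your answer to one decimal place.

31.4°

Two edge vectors: TP7→TP8 = (261, -345, 420.4), TP7→TP9 = (263, 29, 226.3).
Normal n = (TP7→TP8) × (TP7→TP9) = (-90265.1, 51500.9, 98304).
So ∂z/∂x = −n_x/n_z = 0.91822 and ∂z/∂y = −n_y/n_z = −0.52389.
Unit vector along 245° is (sin 245°, cos 245°) = (-0.9063, -0.4226).
Slope in that direction = a·(-0.9063) + b·(-0.4226) = −0.61079.
Apparent dip = arctan|0.61079| = 31.4° (true dip is 46.6°, so apparent ≤ true as expected).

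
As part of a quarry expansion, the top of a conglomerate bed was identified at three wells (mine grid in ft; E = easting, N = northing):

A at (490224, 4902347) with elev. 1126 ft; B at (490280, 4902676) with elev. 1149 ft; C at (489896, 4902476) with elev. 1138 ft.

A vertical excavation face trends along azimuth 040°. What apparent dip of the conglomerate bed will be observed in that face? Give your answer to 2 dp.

2.82°

Let the plane be z = a·E + b·N + c.
B−A: 56a + 329b = 23;  C−A: −328a + 129b = 12.
Solving gives a = −0.00852, b = 0.07136.
Unit vector along 040° is (sin 40°, cos 40°) = (0.6428, 0.7660).
Slope in that direction = a·(0.6428) + b·(0.7660) = 0.04919.
Apparent dip = arctan|0.04919| = 2.82° (true dip is 4.1°, so apparent ≤ true as expected).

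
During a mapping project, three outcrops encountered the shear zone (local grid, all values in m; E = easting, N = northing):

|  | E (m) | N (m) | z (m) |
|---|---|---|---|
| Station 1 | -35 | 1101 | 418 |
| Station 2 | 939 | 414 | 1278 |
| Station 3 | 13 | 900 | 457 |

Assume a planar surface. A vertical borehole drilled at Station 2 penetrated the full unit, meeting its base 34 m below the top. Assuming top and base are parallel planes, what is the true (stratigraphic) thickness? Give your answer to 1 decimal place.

Two edge vectors: Station 1→Station 2 = (974, -687, 860), Station 1→Station 3 = (48, -201, 39).
Normal n = (Station 1→Station 2) × (Station 1→Station 3) = (146067, 3294, -162798).
So ∂z/∂E = −n_x/n_z = 0.89723 and ∂z/∂N = −n_y/n_z = 0.02023.
|∇z| = √(a²+b²) = 0.89746, so dip δ = arctan(0.89746) = 41.91°.
True thickness = vertical thickness × cos δ = 34 × cos 41.91° = 25.3 m.

25.3 m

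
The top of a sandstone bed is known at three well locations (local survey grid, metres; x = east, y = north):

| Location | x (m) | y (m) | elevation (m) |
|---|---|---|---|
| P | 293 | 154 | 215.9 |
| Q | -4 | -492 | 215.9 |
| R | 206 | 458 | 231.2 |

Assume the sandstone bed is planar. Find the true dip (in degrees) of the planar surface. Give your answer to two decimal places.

Two edge vectors: P→Q = (-297, -646, 0), P→R = (-87, 304, 15.3).
Normal n = (P→Q) × (P→R) = (-9883.8, 4544.1, -146490).
So ∂z/∂x = −n_x/n_z = −0.06747 and ∂z/∂y = −n_y/n_z = 0.03102.
Gradient magnitude |∇z| = √(a² + b²) = √(0.00455 + 0.00096) = 0.07426.
True dip = arctan(0.07426) = 4.25°, dipping toward ESE (azimuth ≈ 115°).

4.25°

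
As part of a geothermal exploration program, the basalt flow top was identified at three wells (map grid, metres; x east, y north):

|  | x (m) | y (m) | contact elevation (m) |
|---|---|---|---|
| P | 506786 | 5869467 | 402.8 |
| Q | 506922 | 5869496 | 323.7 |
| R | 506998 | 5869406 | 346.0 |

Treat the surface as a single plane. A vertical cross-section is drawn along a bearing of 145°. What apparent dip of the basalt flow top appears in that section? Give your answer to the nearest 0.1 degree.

14.4°

Two edge vectors: P→Q = (136, 29, -79.1), P→R = (212, -61, -56.8).
Normal n = (P→Q) × (P→R) = (-6472.3, -9044.4, -14444).
So ∂z/∂x = −n_x/n_z = −0.44810 and ∂z/∂y = −n_y/n_z = −0.62617.
Unit vector along 145° is (sin 145°, cos 145°) = (0.5736, -0.8192).
Slope in that direction = a·(0.5736) + b·(-0.8192) = 0.25591.
Apparent dip = arctan|0.25591| = 14.4° (true dip is 37.6°, so apparent ≤ true as expected).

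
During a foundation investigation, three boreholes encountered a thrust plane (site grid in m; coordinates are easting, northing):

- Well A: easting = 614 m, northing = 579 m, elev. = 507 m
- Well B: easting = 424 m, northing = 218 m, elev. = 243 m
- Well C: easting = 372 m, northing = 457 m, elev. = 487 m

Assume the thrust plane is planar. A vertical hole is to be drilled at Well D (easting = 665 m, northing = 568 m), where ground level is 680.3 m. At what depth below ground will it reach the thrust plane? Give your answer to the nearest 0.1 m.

Let the plane be z = a·easting + b·northing + c.
Well B−Well A: −190a − 361b = −264;  Well C−Well A: −242a − 122b = −20.
Solving gives a = −0.38933, b = 0.93621.
Then c = 507 − a·614 − b·579 = 203.98.
At (665, 568): z_contact = −258.90 + 531.77 + 203.98 = 476.85 m.
Depth below ground = 680.3 − 476.85 = 203.5 m.

203.5 m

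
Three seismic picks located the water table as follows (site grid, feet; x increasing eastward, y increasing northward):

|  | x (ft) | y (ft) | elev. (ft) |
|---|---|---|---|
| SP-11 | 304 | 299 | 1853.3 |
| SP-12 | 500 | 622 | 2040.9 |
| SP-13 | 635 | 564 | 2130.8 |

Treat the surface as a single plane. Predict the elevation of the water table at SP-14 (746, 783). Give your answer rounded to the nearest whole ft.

Let the plane be z = a·x + b·y + c.
SP-12−SP-11: 196a + 323b = 187.6;  SP-13−SP-11: 331a + 265b = 277.5.
Solving gives a = 0.72615, b = 0.14017.
Then c = 1853.3 − a·304 − b·299 = 1590.64.
At (746, 783): z = 541.7 + 109.8 + 1590.64 = 2242.1 ft.

2242 ft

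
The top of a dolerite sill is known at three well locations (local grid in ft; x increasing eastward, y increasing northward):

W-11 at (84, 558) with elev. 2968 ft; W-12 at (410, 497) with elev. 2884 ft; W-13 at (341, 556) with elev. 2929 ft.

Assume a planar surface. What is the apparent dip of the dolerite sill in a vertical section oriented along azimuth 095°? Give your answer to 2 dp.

11.20°

Let the plane be z = a·x + b·y + c.
W-12−W-11: 326a − 61b = −84;  W-13−W-11: 257a − 2b = −39.
Solving gives a = −0.14715, b = 0.59062.
Unit vector along 095° is (sin 95°, cos 95°) = (0.9962, -0.0872).
Slope in that direction = a·(0.9962) + b·(-0.0872) = −0.19807.
Apparent dip = arctan|0.19807| = 11.20° (true dip is 31.3°, so apparent ≤ true as expected).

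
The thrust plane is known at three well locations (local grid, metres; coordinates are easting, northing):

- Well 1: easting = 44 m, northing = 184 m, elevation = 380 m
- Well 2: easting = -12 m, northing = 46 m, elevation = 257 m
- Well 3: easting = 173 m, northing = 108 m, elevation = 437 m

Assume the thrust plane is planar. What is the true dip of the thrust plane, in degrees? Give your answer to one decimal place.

44.1°

Let the plane be z = a·easting + b·northing + c.
Well 2−Well 1: −56a − 138b = −123;  Well 3−Well 1: 129a − 76b = 57.
Solving gives a = 0.78040, b = 0.57462.
Gradient magnitude |∇z| = √(a² + b²) = √(0.60902 + 0.33019) = 0.96913.
True dip = arctan(0.96913) = 44.1°, dipping toward SW (azimuth ≈ 234°).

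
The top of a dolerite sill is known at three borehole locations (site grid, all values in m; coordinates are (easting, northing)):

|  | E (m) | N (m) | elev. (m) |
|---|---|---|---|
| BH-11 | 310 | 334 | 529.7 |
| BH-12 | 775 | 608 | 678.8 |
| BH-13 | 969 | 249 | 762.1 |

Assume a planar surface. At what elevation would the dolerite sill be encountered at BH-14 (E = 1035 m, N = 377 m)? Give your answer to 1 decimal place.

Let the plane be z = a·E + b·N + c.
BH-12−BH-11: 465a + 274b = 149.1;  BH-13−BH-11: 659a − 85b = 232.4.
Solving gives a = 0.346907, b = −0.044568.
Then c = 529.7 − a·310 − b·334 = 437.04.
At (1035, 377): z = 359.0 − 16.8 + 437.04 = 779.3 m.

779.3 m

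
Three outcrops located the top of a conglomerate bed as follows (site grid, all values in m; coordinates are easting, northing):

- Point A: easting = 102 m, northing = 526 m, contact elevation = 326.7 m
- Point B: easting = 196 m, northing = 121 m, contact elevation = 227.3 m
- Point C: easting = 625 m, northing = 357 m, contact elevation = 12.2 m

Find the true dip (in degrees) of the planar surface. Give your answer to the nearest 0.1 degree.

Let the plane be z = a·easting + b·northing + c.
Point B−Point A: 94a − 405b = −99.4;  Point C−Point A: 523a − 169b = −314.5.
Solving gives a = −0.56436, b = 0.11445.
Gradient magnitude |∇z| = √(a² + b²) = √(0.31850 + 0.01310) = 0.57584.
True dip = arctan(0.57584) = 29.9°, dipping toward ESE (azimuth ≈ 101°).

29.9°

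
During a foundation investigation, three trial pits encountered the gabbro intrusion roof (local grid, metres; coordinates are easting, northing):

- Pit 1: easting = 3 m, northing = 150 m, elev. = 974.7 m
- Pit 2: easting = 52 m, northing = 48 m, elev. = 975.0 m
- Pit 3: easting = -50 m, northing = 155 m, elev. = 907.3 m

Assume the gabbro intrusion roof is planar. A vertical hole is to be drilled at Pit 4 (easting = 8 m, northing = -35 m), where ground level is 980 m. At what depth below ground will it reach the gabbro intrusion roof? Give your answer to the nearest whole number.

116 m

Let the plane be z = a·easting + b·northing + c.
Pit 2−Pit 1: 49a − 102b = 0.3;  Pit 3−Pit 1: −53a + 5b = −67.4.
Solving gives a = 1.33178, b = 0.63683.
Then c = 974.7 − a·3 − b·150 = 875.18.
At (8, -35): z_contact = 10.7 − 22.3 + 875.18 = 863.5 m.
Depth below ground = 980 − 863.5 = 116 m.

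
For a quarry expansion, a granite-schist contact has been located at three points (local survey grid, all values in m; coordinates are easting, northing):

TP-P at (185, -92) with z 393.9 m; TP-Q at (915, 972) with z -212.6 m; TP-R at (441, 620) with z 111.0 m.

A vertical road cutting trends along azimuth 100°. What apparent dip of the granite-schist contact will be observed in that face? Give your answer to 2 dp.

25.87°

Two edge vectors: TP-P→TP-Q = (730, 1064, -606.5), TP-P→TP-R = (256, 712, -282.9).
Normal n = (TP-P→TP-Q) × (TP-P→TP-R) = (130822.4, 51253, 247376).
So ∂z/∂easting = −n_x/n_z = −0.52884 and ∂z/∂northing = −n_y/n_z = −0.20719.
Unit vector along 100° is (sin 100°, cos 100°) = (0.9848, -0.1736).
Slope in that direction = a·(0.9848) + b·(-0.1736) = −0.48483.
Apparent dip = arctan|0.48483| = 25.87° (true dip is 29.6°, so apparent ≤ true as expected).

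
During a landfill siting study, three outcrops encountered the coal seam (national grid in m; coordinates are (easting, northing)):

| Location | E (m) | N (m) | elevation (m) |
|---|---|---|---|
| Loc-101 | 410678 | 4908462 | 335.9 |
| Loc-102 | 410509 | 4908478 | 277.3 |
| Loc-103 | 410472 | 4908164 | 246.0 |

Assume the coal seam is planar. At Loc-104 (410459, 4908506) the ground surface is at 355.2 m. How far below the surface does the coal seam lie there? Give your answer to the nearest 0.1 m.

Two edge vectors: Loc-101→Loc-102 = (-169, 16, -58.6), Loc-101→Loc-103 = (-206, -298, -89.9).
Normal n = (Loc-101→Loc-102) × (Loc-101→Loc-103) = (-18901.2, -3121.5, 53658).
So ∂z/∂E = −n_x/n_z = 0.352253159 and ∂z/∂N = −n_y/n_z = 0.058173991.
Intercept c from Loc-101: 335.9 − 144662.62 − 285544.82 = −429871.55.
At (410459, 4908506): z_contact = 144585.48 + 285547.38 − 429871.55 = 261.32 m.
Depth below ground = 355.2 − 261.32 = 93.9 m.

93.9 m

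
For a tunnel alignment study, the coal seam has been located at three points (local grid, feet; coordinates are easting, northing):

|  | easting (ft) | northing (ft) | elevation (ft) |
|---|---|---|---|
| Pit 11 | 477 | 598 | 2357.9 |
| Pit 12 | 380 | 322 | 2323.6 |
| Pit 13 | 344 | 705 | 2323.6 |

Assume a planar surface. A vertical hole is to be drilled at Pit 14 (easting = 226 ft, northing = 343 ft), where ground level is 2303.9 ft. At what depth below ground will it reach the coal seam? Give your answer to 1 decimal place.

22.7 ft

Two edge vectors: Pit 11→Pit 12 = (-97, -276, -34.3), Pit 11→Pit 13 = (-133, 107, -34.3).
Normal n = (Pit 11→Pit 12) × (Pit 11→Pit 13) = (13136.9, 1234.8, -47087).
So ∂z/∂easting = −n_x/n_z = 0.27899 and ∂z/∂northing = −n_y/n_z = 0.02622.
Intercept c from Pit 11: 2357.9 − 133.08 − 15.68 = 2209.14.
At (226, 343): z_contact = 63.05 + 8.99 + 2209.14 = 2281.19 ft.
Depth below ground = 2303.9 − 2281.19 = 22.7 ft.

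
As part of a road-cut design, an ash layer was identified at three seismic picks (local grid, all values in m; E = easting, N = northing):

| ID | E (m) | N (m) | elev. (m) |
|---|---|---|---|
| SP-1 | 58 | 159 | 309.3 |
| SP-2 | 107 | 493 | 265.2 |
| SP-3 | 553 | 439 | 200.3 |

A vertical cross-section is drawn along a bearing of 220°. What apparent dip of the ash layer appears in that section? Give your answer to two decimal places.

10.50°

Two edge vectors: SP-1→SP-2 = (49, 334, -44.1), SP-1→SP-3 = (495, 280, -109).
Normal n = (SP-1→SP-2) × (SP-1→SP-3) = (-24058, -16488.5, -151610).
So ∂z/∂E = −n_x/n_z = −0.15868 and ∂z/∂N = −n_y/n_z = −0.10876.
Unit vector along 220° is (sin 220°, cos 220°) = (-0.6428, -0.7660).
Slope in that direction = a·(-0.6428) + b·(-0.7660) = 0.18531.
Apparent dip = arctan|0.18531| = 10.50° (true dip is 10.9°, so apparent ≤ true as expected).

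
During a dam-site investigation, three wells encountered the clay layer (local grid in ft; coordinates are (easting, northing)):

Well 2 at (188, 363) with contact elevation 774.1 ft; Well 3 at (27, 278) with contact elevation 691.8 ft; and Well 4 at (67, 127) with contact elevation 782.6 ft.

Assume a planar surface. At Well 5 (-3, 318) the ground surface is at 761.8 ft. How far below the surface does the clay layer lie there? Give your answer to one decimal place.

Two edge vectors: Well 2→Well 3 = (-161, -85, -82.3), Well 2→Well 4 = (-121, -236, 8.5).
Normal n = (Well 2→Well 3) × (Well 2→Well 4) = (-20145.3, 11326.8, 27711).
So ∂z/∂E = −n_x/n_z = 0.72698 and ∂z/∂N = −n_y/n_z = −0.40875.
Intercept c from Well 2: 774.1 − 136.67 + 148.38 = 785.80.
At (-3, 318): z_contact = −2.18 − 129.98 + 785.80 = 653.64 ft.
Depth below ground = 761.8 − 653.64 = 108.2 ft.

108.2 ft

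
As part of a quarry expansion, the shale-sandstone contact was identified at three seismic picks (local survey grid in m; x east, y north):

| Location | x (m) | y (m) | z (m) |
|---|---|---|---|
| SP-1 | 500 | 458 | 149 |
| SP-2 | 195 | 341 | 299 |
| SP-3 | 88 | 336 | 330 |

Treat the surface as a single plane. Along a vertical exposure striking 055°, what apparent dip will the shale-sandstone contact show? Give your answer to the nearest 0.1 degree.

Let the plane be z = a·x + b·y + c.
SP-2−SP-1: −305a − 117b = 150;  SP-3−SP-1: −412a − 122b = 181.
Solving gives a = −0.26169, b = −0.59987.
Unit vector along 055° is (sin 55°, cos 55°) = (0.8192, 0.5736).
Slope in that direction = a·(0.8192) + b·(0.5736) = −0.55844.
Apparent dip = arctan|0.55844| = 29.2° (true dip is 33.2°, so apparent ≤ true as expected).

29.2°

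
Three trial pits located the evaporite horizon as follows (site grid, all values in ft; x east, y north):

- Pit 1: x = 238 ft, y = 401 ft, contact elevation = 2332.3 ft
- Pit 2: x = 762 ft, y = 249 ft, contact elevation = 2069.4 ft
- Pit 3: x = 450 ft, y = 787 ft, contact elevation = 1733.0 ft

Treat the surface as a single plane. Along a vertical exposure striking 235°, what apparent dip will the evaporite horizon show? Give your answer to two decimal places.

Let the plane be z = a·x + b·y + c.
Pit 2−Pit 1: 524a − 152b = −262.9;  Pit 3−Pit 1: 212a + 386b = −599.3.
Solving gives a = −0.82125, b = −1.10154.
Unit vector along 235° is (sin 235°, cos 235°) = (-0.8192, -0.5736).
Slope in that direction = a·(-0.8192) + b·(-0.5736) = 1.30455.
Apparent dip = arctan|1.30455| = 52.53° (true dip is 54.0°, so apparent ≤ true as expected).

52.53°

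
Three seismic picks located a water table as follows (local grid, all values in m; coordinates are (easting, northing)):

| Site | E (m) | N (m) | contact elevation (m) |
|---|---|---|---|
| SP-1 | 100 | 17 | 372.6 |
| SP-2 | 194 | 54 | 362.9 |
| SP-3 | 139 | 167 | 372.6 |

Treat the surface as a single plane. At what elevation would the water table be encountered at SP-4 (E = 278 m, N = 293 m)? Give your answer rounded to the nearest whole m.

360 m

Two edge vectors: SP-1→SP-2 = (94, 37, -9.7), SP-1→SP-3 = (39, 150, 0).
Normal n = (SP-1→SP-2) × (SP-1→SP-3) = (1455, -378.3, 12657).
So ∂z/∂E = −n_x/n_z = −0.11496 and ∂z/∂N = −n_y/n_z = 0.02989.
Intercept c from SP-1: 372.6 + 11.50 − 0.51 = 383.59.
At (278, 293): z = −32.0 + 8.8 + 383.59 = 360.4 m.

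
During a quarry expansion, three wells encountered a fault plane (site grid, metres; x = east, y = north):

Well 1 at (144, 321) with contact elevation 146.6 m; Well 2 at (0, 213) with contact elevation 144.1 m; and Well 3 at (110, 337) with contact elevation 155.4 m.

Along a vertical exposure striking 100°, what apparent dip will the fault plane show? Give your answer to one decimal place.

Two edge vectors: Well 1→Well 2 = (-144, -108, -2.5), Well 1→Well 3 = (-34, 16, 8.8).
Normal n = (Well 1→Well 2) × (Well 1→Well 3) = (-910.4, 1352.2, -5976).
So ∂z/∂x = −n_x/n_z = −0.15234 and ∂z/∂y = −n_y/n_z = 0.22627.
Unit vector along 100° is (sin 100°, cos 100°) = (0.9848, -0.1736).
Slope in that direction = a·(0.9848) + b·(-0.1736) = −0.18932.
Apparent dip = arctan|0.18932| = 10.7° (true dip is 15.3°, so apparent ≤ true as expected).

10.7°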